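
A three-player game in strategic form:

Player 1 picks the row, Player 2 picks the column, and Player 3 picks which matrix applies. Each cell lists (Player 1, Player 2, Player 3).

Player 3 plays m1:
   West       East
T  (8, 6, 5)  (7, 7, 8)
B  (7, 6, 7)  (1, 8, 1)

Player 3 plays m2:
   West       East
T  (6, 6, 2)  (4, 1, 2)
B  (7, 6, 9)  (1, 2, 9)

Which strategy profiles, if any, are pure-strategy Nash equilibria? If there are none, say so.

(T, East, m1), (B, West, m2)

Mark each player's best response to every combination of opponents' strategies; a profile where every player is best-responding is a pure Nash equilibrium.
Player 1 against (West, m1): payoffs 8, 7 → best response T.
Player 1 against (West, m2): payoffs 6, 7 → best response B.
Player 1 against (East, m1): payoffs 7, 1 → best response T.
Player 1 against (East, m2): payoffs 4, 1 → best response T.
Player 2 against (T, m1): payoffs 6, 7 → best response East.
Player 2 against (T, m2): payoffs 6, 1 → best response West.
Player 2 against (B, m1): payoffs 6, 8 → best response East.
Player 2 against (B, m2): payoffs 6, 2 → best response West.
Player 3 against (T, West): payoffs 5, 2 → best response m1.
Player 3 against (T, East): payoffs 8, 2 → best response m1.
Player 3 against (B, West): payoffs 7, 9 → best response m2.
Player 3 against (B, East): payoffs 1, 9 → best response m2.
Mutual best responses: (T, East, m1); (B, West, m2).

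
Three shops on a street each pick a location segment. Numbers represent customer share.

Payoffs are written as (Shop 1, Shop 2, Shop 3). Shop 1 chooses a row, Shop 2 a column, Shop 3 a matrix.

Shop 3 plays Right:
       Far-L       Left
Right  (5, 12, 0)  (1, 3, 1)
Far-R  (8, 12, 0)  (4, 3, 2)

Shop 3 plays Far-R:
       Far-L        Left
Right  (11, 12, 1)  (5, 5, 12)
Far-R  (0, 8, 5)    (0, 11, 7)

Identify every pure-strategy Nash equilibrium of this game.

(Right, Far-L, Far-R)

For each player, find the best response to each opponent profile; mutual best responses are the pure NE.
Shop 1 against (Far-L, Right): payoffs 5, 8 → best response Far-R.
Shop 1 against (Far-L, Far-R): payoffs 11, 0 → best response Right.
Shop 1 against (Left, Right): payoffs 1, 4 → best response Far-R.
Shop 1 against (Left, Far-R): payoffs 5, 0 → best response Right.
Shop 2 against (Right, Right): payoffs 12, 3 → best response Far-L.
Shop 2 against (Right, Far-R): payoffs 12, 5 → best response Far-L.
Shop 2 against (Far-R, Right): payoffs 12, 3 → best response Far-L.
Shop 2 against (Far-R, Far-R): payoffs 8, 11 → best response Left.
Shop 3 against (Right, Far-L): payoffs 0, 1 → best response Far-R.
Shop 3 against (Right, Left): payoffs 1, 12 → best response Far-R.
Shop 3 against (Far-R, Far-L): payoffs 0, 5 → best response Far-R.
Shop 3 against (Far-R, Left): payoffs 2, 7 → best response Far-R.
Mutual best responses: (Right, Far-L, Far-R).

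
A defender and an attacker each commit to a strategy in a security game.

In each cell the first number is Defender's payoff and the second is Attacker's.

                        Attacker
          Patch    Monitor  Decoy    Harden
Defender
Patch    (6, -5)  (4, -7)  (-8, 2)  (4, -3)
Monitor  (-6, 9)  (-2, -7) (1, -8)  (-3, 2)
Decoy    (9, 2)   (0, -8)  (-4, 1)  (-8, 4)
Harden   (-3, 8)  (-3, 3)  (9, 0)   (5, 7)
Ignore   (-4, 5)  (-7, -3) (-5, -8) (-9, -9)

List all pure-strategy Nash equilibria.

No pure-strategy Nash equilibrium.

Defender against Patch: payoffs 6, -6, 9, -3, -4 → best response Decoy.
Defender against Monitor: payoffs 4, -2, 0, -3, -7 → best response Patch.
Defender against Decoy: payoffs -8, 1, -4, 9, -5 → best response Harden.
Defender against Harden: payoffs 4, -3, -8, 5, -9 → best response Harden.
Attacker against Patch: payoffs -5, -7, 2, -3 → best response Decoy.
Attacker against Monitor: payoffs 9, -7, -8, 2 → best response Patch.
Attacker against Decoy: payoffs 2, -8, 1, 4 → best response Harden.
Attacker against Harden: payoffs 8, 3, 0, 7 → best response Patch.
Attacker against Ignore: payoffs 5, -3, -8, -9 → best response Patch.
No profile is a mutual best response for all players.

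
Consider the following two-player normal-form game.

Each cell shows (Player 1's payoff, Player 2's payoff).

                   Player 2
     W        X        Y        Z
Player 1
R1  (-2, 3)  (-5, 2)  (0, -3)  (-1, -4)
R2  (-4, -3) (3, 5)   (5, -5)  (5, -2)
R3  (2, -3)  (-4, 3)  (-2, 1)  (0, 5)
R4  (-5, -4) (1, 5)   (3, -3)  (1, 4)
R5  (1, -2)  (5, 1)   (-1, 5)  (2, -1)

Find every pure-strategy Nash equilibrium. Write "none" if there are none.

Mark each player's best response to every combination of opponents' strategies; a profile where every player is best-responding is a pure Nash equilibrium.
Player 1 against W: payoffs -2, -4, 2, -5, 1 → best response R3.
Player 1 against X: payoffs -5, 3, -4, 1, 5 → best response R5.
Player 1 against Y: payoffs 0, 5, -2, 3, -1 → best response R2.
Player 1 against Z: payoffs -1, 5, 0, 1, 2 → best response R2.
Player 2 against R1: payoffs 3, 2, -3, -4 → best response W.
Player 2 against R2: payoffs -3, 5, -5, -2 → best response X.
Player 2 against R3: payoffs -3, 3, 1, 5 → best response Z.
Player 2 against R4: payoffs -4, 5, -3, 4 → best response X.
Player 2 against R5: payoffs -2, 1, 5, -1 → best response Y.
No profile is a mutual best response for all players.

This game has no pure Nash equilibrium.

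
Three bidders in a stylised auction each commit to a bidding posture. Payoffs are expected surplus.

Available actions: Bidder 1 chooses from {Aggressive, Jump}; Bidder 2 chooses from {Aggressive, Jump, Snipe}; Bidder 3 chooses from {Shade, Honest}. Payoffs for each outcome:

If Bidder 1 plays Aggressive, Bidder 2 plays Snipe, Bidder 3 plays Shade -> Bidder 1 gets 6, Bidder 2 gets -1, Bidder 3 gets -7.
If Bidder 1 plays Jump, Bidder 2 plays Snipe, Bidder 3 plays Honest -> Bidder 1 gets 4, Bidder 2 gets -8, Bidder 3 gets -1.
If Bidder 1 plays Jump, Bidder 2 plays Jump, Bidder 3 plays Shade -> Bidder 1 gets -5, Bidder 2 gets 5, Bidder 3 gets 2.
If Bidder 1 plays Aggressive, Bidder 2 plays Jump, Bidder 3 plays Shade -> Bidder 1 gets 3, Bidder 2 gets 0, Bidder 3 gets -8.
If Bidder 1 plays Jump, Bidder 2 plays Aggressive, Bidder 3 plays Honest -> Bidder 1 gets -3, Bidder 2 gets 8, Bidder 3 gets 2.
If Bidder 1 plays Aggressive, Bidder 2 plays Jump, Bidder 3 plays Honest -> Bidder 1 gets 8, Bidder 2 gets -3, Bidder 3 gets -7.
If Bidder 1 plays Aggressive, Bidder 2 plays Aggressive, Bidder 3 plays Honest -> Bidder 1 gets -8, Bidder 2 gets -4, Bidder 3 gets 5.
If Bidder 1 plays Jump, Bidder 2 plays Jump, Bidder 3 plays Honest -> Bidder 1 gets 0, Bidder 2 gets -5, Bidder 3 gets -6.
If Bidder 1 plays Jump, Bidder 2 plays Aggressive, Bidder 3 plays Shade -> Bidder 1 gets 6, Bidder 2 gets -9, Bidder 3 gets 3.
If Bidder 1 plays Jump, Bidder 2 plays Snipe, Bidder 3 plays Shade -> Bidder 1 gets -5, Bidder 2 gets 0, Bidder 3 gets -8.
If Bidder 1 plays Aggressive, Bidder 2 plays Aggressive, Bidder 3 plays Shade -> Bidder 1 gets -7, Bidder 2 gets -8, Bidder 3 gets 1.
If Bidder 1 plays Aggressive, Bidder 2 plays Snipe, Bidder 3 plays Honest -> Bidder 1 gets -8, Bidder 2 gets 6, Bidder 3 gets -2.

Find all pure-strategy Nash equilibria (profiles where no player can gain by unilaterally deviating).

There is no pure-strategy Nash equilibrium.

For each player, find the best response to each opponent profile; mutual best responses are the pure NE.
Bidder 1 against (Aggressive, Shade): payoffs -7, 6 → best response Jump.
Bidder 1 against (Aggressive, Honest): payoffs -8, -3 → best response Jump.
Bidder 1 against (Jump, Shade): payoffs 3, -5 → best response Aggressive.
Bidder 1 against (Jump, Honest): payoffs 8, 0 → best response Aggressive.
Bidder 1 against (Snipe, Shade): payoffs 6, -5 → best response Aggressive.
Bidder 1 against (Snipe, Honest): payoffs -8, 4 → best response Jump.
Bidder 2 against (Aggressive, Shade): payoffs -8, 0, -1 → best response Jump.
Bidder 2 against (Aggressive, Honest): payoffs -4, -3, 6 → best response Snipe.
Bidder 2 against (Jump, Shade): payoffs -9, 5, 0 → best response Jump.
Bidder 2 against (Jump, Honest): payoffs 8, -5, -8 → best response Aggressive.
Bidder 3 against (Aggressive, Aggressive): payoffs 1, 5 → best response Honest.
Bidder 3 against (Aggressive, Jump): payoffs -8, -7 → best response Honest.
Bidder 3 against (Aggressive, Snipe): payoffs -7, -2 → best response Honest.
Bidder 3 against (Jump, Aggressive): payoffs 3, 2 → best response Shade.
Bidder 3 against (Jump, Jump): payoffs 2, -6 → best response Shade.
Bidder 3 against (Jump, Snipe): payoffs -8, -1 → best response Honest.
No profile is a mutual best response for all players.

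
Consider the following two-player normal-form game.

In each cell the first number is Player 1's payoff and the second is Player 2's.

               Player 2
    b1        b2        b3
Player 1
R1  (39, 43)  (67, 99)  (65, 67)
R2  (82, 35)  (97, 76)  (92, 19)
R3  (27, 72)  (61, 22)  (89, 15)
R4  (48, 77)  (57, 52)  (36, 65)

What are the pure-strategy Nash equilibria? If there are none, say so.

Pure NE: (R2, b2)

For each player, find the best response to each opponent profile; mutual best responses are the pure NE.
Player 1 against b1: payoffs 39, 82, 27, 48 → best response R2.
Player 1 against b2: payoffs 67, 97, 61, 57 → best response R2.
Player 1 against b3: payoffs 65, 92, 89, 36 → best response R2.
Player 2 against R1: payoffs 43, 99, 67 → best response b2.
Player 2 against R2: payoffs 35, 76, 19 → best response b2.
Player 2 against R3: payoffs 72, 22, 15 → best response b1.
Player 2 against R4: payoffs 77, 52, 65 → best response b1.
Mutual best responses: (R2, b2).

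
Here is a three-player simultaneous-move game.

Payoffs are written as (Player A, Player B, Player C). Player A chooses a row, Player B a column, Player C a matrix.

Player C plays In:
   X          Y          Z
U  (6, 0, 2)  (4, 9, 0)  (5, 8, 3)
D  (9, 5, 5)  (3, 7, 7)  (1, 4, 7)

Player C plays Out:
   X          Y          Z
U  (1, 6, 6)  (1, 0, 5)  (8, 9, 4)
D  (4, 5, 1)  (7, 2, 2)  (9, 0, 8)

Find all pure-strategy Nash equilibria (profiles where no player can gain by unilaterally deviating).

No pure-strategy Nash equilibrium.

Player A against (X, In): payoffs 6, 9 → best response D.
Player A against (X, Out): payoffs 1, 4 → best response D.
Player A against (Y, In): payoffs 4, 3 → best response U.
Player A against (Y, Out): payoffs 1, 7 → best response D.
Player A against (Z, In): payoffs 5, 1 → best response U.
Player A against (Z, Out): payoffs 8, 9 → best response D.
Player B against (U, In): payoffs 0, 9, 8 → best response Y.
Player B against (U, Out): payoffs 6, 0, 9 → best response Z.
Player B against (D, In): payoffs 5, 7, 4 → best response Y.
Player B against (D, Out): payoffs 5, 2, 0 → best response X.
Player C against (U, X): payoffs 2, 6 → best response Out.
Player C against (U, Y): payoffs 0, 5 → best response Out.
Player C against (U, Z): payoffs 3, 4 → best response Out.
Player C against (D, X): payoffs 5, 1 → best response In.
Player C against (D, Y): payoffs 7, 2 → best response In.
Player C against (D, Z): payoffs 7, 8 → best response Out.
No profile is a mutual best response for all players.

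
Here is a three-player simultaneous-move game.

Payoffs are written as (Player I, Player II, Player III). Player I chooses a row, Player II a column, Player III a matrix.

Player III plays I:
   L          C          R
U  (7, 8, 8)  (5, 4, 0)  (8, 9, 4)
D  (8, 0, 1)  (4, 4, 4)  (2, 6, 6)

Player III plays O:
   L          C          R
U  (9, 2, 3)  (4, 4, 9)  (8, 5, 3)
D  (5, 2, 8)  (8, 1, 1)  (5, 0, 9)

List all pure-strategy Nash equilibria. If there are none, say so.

Player I against (L, I): payoffs 7, 8 → best response D.
Player I against (L, O): payoffs 9, 5 → best response U.
Player I against (C, I): payoffs 5, 4 → best response U.
Player I against (C, O): payoffs 4, 8 → best response D.
Player I against (R, I): payoffs 8, 2 → best response U.
Player I against (R, O): payoffs 8, 5 → best response U.
Player II against (U, I): payoffs 8, 4, 9 → best response R.
Player II against (U, O): payoffs 2, 4, 5 → best response R.
Player II against (D, I): payoffs 0, 4, 6 → best response R.
Player II against (D, O): payoffs 2, 1, 0 → best response L.
Player III against (U, L): payoffs 8, 3 → best response I.
Player III against (U, C): payoffs 0, 9 → best response O.
Player III against (U, R): payoffs 4, 3 → best response I.
Player III against (D, L): payoffs 1, 8 → best response O.
Player III against (D, C): payoffs 4, 1 → best response I.
Player III against (D, R): payoffs 6, 9 → best response O.
Mutual best responses: (U, R, I).

(U, R, I)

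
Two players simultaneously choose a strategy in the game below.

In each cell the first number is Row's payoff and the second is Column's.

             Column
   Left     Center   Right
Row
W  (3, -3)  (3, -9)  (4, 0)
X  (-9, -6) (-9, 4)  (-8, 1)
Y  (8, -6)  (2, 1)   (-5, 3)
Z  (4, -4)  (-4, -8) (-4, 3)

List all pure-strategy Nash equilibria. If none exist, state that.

The unique pure-strategy Nash equilibrium is (W, Right).

Mark each player's best response to every combination of opponents' strategies; a profile where every player is best-responding is a pure Nash equilibrium.
Row against Left: payoffs 3, -9, 8, 4 → best response Y.
Row against Center: payoffs 3, -9, 2, -4 → best response W.
Row against Right: payoffs 4, -8, -5, -4 → best response W.
Column against W: payoffs -3, -9, 0 → best response Right.
Column against X: payoffs -6, 4, 1 → best response Center.
Column against Y: payoffs -6, 1, 3 → best response Right.
Column against Z: payoffs -4, -8, 3 → best response Right.
Mutual best responses: (W, Right).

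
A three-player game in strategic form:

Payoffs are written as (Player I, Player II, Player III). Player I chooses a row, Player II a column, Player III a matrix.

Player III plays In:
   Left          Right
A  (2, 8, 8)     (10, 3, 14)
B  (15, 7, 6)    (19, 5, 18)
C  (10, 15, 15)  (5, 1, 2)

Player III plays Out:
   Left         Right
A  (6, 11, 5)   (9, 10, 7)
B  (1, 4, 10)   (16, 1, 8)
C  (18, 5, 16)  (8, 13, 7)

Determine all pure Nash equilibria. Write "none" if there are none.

(A, Left, In): Player I can switch to B (2 → 15). Not NE.
(A, Left, Out): Player I can switch to C (6 → 18). Not NE.
(A, Right, In): Player I can switch to B (10 → 19). Not NE.
(A, Right, Out): Player I can switch to B (9 → 16). Not NE.
(B, Left, In): Player III can switch to Out (6 → 10). Not NE.
(B, Left, Out): Player I can switch to A (1 → 6). Not NE.
(B, Right, In): Player II can switch to Left (5 → 7). Not NE.
(B, Right, Out): Player II can switch to Left (1 → 4). Not NE.
(C, Left, In): Player I can switch to B (10 → 15). Not NE.
(C, Left, Out): Player II can switch to Right (5 → 13). Not NE.
(The remaining 2 profiles each have a profitable deviation by the same check.)

This game has no pure Nash equilibrium.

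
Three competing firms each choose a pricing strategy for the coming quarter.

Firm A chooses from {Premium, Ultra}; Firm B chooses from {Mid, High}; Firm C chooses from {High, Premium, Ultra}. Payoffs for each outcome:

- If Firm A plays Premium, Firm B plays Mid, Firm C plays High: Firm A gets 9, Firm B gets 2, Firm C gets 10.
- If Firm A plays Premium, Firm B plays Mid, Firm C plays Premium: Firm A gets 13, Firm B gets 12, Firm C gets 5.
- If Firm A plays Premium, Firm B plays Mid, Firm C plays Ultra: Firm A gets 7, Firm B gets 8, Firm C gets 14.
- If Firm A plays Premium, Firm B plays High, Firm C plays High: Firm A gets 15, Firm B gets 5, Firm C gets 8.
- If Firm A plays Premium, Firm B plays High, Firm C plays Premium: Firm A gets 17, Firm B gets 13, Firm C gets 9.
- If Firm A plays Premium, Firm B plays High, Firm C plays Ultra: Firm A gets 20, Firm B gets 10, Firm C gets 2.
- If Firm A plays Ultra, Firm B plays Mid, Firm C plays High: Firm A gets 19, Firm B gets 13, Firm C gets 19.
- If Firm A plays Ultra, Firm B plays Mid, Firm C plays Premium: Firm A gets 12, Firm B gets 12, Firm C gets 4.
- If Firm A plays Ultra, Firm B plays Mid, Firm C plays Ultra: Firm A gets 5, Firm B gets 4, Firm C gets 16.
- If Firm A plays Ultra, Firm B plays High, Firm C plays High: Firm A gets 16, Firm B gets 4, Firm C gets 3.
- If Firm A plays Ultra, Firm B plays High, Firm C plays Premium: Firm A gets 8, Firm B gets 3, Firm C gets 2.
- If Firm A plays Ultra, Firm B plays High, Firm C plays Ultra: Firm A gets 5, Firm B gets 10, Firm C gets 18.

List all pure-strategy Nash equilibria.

The pure Nash equilibria are (Premium, High, Premium), (Ultra, Mid, High).

(Premium, Mid, High): Firm A can switch to Ultra (9 → 19). Not NE.
(Premium, Mid, Premium): Firm B can switch to High (12 → 13). Not NE.
(Premium, Mid, Ultra): Firm B can switch to High (8 → 10). Not NE.
(Premium, High, High): Firm A can switch to Ultra (15 → 16). Not NE.
(Premium, High, Premium): Firm A gets 17, best alternative 8; Firm B gets 13, best alternative 12; Firm C gets 9, best alternative 8. No profitable deviation — NE.
(Premium, High, Ultra): Firm C can switch to High (2 → 8). Not NE.
(Ultra, Mid, High): Firm A gets 19, best alternative 9; Firm B gets 13, best alternative 4; Firm C gets 19, best alternative 16. No profitable deviation — NE.
(Ultra, Mid, Premium): Firm A can switch to Premium (12 → 13). Not NE.
(The remaining 4 profiles each have a profitable deviation by the same check.)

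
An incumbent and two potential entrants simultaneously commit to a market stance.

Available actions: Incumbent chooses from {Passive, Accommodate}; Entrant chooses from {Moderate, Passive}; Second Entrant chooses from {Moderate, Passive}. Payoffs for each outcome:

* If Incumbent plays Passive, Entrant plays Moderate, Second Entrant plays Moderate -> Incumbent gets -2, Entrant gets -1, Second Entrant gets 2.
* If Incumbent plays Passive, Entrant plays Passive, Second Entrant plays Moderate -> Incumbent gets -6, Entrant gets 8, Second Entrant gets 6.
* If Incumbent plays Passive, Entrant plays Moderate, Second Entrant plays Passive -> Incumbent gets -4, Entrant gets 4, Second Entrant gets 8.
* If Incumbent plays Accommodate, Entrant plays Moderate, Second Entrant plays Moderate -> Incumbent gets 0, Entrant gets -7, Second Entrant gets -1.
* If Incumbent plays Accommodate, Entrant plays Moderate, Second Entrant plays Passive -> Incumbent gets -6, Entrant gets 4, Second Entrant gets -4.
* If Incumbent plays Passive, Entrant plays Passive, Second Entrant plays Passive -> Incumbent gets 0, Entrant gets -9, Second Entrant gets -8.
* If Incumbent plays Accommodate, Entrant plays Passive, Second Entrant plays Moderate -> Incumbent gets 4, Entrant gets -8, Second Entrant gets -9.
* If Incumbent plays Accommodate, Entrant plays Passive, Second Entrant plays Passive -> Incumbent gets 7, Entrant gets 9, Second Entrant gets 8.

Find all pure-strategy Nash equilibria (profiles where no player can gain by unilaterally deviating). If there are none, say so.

Incumbent against (Moderate, Moderate): payoffs -2, 0 → best response Accommodate.
Incumbent against (Moderate, Passive): payoffs -4, -6 → best response Passive.
Incumbent against (Passive, Moderate): payoffs -6, 4 → best response Accommodate.
Incumbent against (Passive, Passive): payoffs 0, 7 → best response Accommodate.
Entrant against (Passive, Moderate): payoffs -1, 8 → best response Passive.
Entrant against (Passive, Passive): payoffs 4, -9 → best response Moderate.
Entrant against (Accommodate, Moderate): payoffs -7, -8 → best response Moderate.
Entrant against (Accommodate, Passive): payoffs 4, 9 → best response Passive.
Second Entrant against (Passive, Moderate): payoffs 2, 8 → best response Passive.
Second Entrant against (Passive, Passive): payoffs 6, -8 → best response Moderate.
Second Entrant against (Accommodate, Moderate): payoffs -1, -4 → best response Moderate.
Second Entrant against (Accommodate, Passive): payoffs -9, 8 → best response Passive.
Mutual best responses: (Passive, Moderate, Passive); (Accommodate, Moderate, Moderate); (Accommodate, Passive, Passive).

(Passive, Moderate, Passive); (Accommodate, Moderate, Moderate); (Accommodate, Passive, Passive)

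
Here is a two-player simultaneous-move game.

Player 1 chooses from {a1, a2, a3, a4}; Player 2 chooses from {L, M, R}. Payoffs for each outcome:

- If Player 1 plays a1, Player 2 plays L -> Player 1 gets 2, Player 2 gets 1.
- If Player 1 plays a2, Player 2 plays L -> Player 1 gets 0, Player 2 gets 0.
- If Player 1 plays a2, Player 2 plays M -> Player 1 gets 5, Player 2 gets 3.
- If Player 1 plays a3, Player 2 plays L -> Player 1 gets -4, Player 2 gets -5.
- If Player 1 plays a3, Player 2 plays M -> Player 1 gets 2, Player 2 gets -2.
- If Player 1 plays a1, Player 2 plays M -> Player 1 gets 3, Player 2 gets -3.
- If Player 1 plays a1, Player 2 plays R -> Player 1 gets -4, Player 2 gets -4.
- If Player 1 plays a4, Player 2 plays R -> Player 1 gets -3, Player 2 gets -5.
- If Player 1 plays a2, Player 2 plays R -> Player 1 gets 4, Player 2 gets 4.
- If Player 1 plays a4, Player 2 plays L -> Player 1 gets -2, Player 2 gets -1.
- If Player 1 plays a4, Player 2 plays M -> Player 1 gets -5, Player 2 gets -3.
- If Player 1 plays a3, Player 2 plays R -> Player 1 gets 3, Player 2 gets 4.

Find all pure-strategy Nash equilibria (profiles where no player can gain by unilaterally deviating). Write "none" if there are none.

(a1, L); (a2, R)

(a1, L): Player 1 gets 2, best alternative 0; Player 2 gets 1, best alternative -3. No profitable deviation — NE.
(a1, M): Player 1 can switch to a2 (3 → 5). Not NE.
(a1, R): Player 1 can switch to a2 (-4 → 4). Not NE.
(a2, L): Player 1 can switch to a1 (0 → 2). Not NE.
(a2, M): Player 2 can switch to R (3 → 4). Not NE.
(a2, R): Player 1 gets 4, best alternative 3; Player 2 gets 4, best alternative 3. No profitable deviation — NE.
(a3, L): Player 1 can switch to a1 (-4 → 2). Not NE.
(a3, M): Player 1 can switch to a1 (2 → 3). Not NE.
(a3, R): Player 1 can switch to a2 (3 → 4). Not NE.
(a4, L): Player 1 can switch to a1 (-2 → 2). Not NE.
(The remaining 2 profiles each have a profitable deviation by the same check.)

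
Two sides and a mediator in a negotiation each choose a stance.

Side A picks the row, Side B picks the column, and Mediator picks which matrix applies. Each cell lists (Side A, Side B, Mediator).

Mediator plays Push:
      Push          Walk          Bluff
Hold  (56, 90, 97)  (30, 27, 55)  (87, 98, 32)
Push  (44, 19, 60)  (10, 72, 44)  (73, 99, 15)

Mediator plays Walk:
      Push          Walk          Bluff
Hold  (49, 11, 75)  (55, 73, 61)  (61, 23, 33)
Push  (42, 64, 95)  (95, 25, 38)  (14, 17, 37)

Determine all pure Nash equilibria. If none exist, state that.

Side A against (Push, Push): payoffs 56, 44 → best response Hold.
Side A against (Push, Walk): payoffs 49, 42 → best response Hold.
Side A against (Walk, Push): payoffs 30, 10 → best response Hold.
Side A against (Walk, Walk): payoffs 55, 95 → best response Push.
Side A against (Bluff, Push): payoffs 87, 73 → best response Hold.
Side A against (Bluff, Walk): payoffs 61, 14 → best response Hold.
Side B against (Hold, Push): payoffs 90, 27, 98 → best response Bluff.
Side B against (Hold, Walk): payoffs 11, 73, 23 → best response Walk.
Side B against (Push, Push): payoffs 19, 72, 99 → best response Bluff.
Side B against (Push, Walk): payoffs 64, 25, 17 → best response Push.
Mediator against (Hold, Push): payoffs 97, 75 → best response Push.
Mediator against (Hold, Walk): payoffs 55, 61 → best response Walk.
Mediator against (Hold, Bluff): payoffs 32, 33 → best response Walk.
Mediator against (Push, Push): payoffs 60, 95 → best response Walk.
Mediator against (Push, Walk): payoffs 44, 38 → best response Push.
Mediator against (Push, Bluff): payoffs 15, 37 → best response Walk.
No profile is a mutual best response for all players.

No pure-strategy Nash equilibrium.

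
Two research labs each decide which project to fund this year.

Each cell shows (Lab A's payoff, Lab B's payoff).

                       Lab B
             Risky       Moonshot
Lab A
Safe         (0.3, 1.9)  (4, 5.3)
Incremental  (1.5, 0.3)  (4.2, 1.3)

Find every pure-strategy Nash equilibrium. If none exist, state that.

Lab A against Risky: payoffs 0.3, 1.5 → best response Incremental.
Lab A against Moonshot: payoffs 4, 4.2 → best response Incremental.
Lab B against Safe: payoffs 1.9, 5.3 → best response Moonshot.
Lab B against Incremental: payoffs 0.3, 1.3 → best response Moonshot.
Mutual best responses: (Incremental, Moonshot).

The unique pure-strategy Nash equilibrium is (Incremental, Moonshot).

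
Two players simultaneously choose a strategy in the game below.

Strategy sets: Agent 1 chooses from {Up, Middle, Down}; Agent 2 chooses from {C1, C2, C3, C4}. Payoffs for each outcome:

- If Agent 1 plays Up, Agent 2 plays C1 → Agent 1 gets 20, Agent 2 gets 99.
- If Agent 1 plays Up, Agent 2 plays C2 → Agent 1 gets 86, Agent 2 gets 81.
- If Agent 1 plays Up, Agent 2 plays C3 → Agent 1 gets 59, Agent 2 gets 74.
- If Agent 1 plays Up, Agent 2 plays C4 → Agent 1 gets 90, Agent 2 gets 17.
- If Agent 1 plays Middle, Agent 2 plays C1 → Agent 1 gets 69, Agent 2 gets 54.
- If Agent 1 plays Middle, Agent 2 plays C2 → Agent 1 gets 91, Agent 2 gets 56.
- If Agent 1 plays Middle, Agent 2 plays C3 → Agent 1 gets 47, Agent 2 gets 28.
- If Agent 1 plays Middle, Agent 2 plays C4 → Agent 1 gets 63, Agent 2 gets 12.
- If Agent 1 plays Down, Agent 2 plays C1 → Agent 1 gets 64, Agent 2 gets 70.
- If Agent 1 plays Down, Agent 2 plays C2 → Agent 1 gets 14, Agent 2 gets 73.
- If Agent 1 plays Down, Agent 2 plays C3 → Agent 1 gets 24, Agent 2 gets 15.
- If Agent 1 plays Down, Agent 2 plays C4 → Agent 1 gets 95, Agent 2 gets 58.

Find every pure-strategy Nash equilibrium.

Check each profile: it is a Nash equilibrium iff no player can strictly gain by switching unilaterally.
(Up, C1): Agent 1 can switch to Middle (20 → 69). Not NE.
(Up, C2): Agent 1 can switch to Middle (86 → 91). Not NE.
(Up, C3): Agent 2 can switch to C1 (74 → 99). Not NE.
(Up, C4): Agent 1 can switch to Down (90 → 95). Not NE.
(Middle, C1): Agent 2 can switch to C2 (54 → 56). Not NE.
(Middle, C2): Agent 1 gets 91, best alternative 86; Agent 2 gets 56, best alternative 54. No profitable deviation — NE.
(Middle, C3): Agent 1 can switch to Up (47 → 59). Not NE.
(Middle, C4): Agent 1 can switch to Up (63 → 90). Not NE.
(Down, C1): Agent 1 can switch to Middle (64 → 69). Not NE.
(The remaining 3 profiles each have a profitable deviation by the same check.)

The unique pure-strategy Nash equilibrium is (Middle, C2).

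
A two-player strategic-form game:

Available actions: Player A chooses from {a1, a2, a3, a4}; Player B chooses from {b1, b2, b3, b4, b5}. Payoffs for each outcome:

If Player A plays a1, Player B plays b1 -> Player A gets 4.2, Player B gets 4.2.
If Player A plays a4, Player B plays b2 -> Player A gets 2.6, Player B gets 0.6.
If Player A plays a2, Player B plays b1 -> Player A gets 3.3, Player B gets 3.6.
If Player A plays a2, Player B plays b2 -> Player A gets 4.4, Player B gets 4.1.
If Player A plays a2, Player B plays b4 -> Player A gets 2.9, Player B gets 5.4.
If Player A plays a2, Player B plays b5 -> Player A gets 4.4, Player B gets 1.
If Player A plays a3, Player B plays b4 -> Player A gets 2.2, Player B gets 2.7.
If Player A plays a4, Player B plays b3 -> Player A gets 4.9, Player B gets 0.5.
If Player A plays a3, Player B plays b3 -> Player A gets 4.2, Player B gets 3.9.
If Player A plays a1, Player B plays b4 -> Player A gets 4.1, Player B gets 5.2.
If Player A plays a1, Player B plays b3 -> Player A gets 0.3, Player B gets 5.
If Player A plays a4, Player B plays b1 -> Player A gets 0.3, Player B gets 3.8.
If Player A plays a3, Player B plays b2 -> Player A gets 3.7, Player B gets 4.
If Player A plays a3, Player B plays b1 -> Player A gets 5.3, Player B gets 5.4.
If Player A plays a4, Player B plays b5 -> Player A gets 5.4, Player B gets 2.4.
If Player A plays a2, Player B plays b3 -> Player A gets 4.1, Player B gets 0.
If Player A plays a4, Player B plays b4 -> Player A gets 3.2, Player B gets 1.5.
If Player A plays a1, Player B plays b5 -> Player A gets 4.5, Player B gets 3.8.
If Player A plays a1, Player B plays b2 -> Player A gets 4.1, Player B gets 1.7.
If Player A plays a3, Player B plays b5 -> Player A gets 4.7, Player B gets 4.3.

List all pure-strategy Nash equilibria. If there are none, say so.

The pure Nash equilibria are (a1, b4); (a3, b1).

(a1, b1): Player A can switch to a3 (4.2 → 5.3). Not NE.
(a1, b2): Player A can switch to a2 (4.1 → 4.4). Not NE.
(a1, b3): Player A can switch to a2 (0.3 → 4.1). Not NE.
(a1, b4): Player A gets 4.1, best alternative 3.2; Player B gets 5.2, best alternative 5. No profitable deviation — NE.
(a1, b5): Player A can switch to a3 (4.5 → 4.7). Not NE.
(a2, b1): Player A can switch to a1 (3.3 → 4.2). Not NE.
(a2, b2): Player B can switch to b4 (4.1 → 5.4). Not NE.
(a2, b3): Player A can switch to a3 (4.1 → 4.2). Not NE.
(a2, b4): Player A can switch to a1 (2.9 → 4.1). Not NE.
(a3, b1): Player A gets 5.3, best alternative 4.2; Player B gets 5.4, best alternative 4.3. No profitable deviation — NE.
(The remaining 10 profiles each have a profitable deviation by the same check.)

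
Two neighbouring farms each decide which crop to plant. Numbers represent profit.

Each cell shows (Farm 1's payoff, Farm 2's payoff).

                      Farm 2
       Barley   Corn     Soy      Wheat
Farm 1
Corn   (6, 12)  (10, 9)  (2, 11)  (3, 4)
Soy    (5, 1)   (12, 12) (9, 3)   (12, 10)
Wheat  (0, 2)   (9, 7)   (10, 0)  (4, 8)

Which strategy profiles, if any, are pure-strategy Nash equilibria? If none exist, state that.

Farm 1 against Barley: payoffs 6, 5, 0 → best response Corn.
Farm 1 against Corn: payoffs 10, 12, 9 → best response Soy.
Farm 1 against Soy: payoffs 2, 9, 10 → best response Wheat.
Farm 1 against Wheat: payoffs 3, 12, 4 → best response Soy.
Farm 2 against Corn: payoffs 12, 9, 11, 4 → best response Barley.
Farm 2 against Soy: payoffs 1, 12, 3, 10 → best response Corn.
Farm 2 against Wheat: payoffs 2, 7, 0, 8 → best response Wheat.
Mutual best responses: (Corn, Barley); (Soy, Corn).

(Corn, Barley), (Soy, Corn)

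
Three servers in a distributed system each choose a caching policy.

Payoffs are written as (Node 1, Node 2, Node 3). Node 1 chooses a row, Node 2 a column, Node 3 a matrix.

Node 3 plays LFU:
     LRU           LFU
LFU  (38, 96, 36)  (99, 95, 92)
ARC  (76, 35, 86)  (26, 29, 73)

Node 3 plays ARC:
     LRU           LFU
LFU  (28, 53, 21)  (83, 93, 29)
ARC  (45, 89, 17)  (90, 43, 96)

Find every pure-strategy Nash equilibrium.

Node 1 against (LRU, LFU): payoffs 38, 76 → best response ARC.
Node 1 against (LRU, ARC): payoffs 28, 45 → best response ARC.
Node 1 against (LFU, LFU): payoffs 99, 26 → best response LFU.
Node 1 against (LFU, ARC): payoffs 83, 90 → best response ARC.
Node 2 against (LFU, LFU): payoffs 96, 95 → best response LRU.
Node 2 against (LFU, ARC): payoffs 53, 93 → best response LFU.
Node 2 against (ARC, LFU): payoffs 35, 29 → best response LRU.
Node 2 against (ARC, ARC): payoffs 89, 43 → best response LRU.
Node 3 against (LFU, LRU): payoffs 36, 21 → best response LFU.
Node 3 against (LFU, LFU): payoffs 92, 29 → best response LFU.
Node 3 against (ARC, LRU): payoffs 86, 17 → best response LFU.
Node 3 against (ARC, LFU): payoffs 73, 96 → best response ARC.
Mutual best responses: (ARC, LRU, LFU).

(ARC, LRU, LFU)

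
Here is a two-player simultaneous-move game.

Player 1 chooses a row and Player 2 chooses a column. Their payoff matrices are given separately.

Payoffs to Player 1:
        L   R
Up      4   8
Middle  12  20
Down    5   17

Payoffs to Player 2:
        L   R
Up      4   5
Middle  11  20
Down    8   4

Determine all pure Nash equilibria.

(Up, L): Player 1 can switch to Middle (4 → 12). Not NE.
(Up, R): Player 1 can switch to Middle (8 → 20). Not NE.
(Middle, L): Player 2 can switch to R (11 → 20). Not NE.
(Middle, R): Player 1 gets 20, best alternative 17; Player 2 gets 20, best alternative 11. No profitable deviation — NE.
(Down, L): Player 1 can switch to Middle (5 → 12). Not NE.
(Down, R): Player 1 can switch to Middle (17 → 20). Not NE.

The unique pure-strategy Nash equilibrium is (Middle, R).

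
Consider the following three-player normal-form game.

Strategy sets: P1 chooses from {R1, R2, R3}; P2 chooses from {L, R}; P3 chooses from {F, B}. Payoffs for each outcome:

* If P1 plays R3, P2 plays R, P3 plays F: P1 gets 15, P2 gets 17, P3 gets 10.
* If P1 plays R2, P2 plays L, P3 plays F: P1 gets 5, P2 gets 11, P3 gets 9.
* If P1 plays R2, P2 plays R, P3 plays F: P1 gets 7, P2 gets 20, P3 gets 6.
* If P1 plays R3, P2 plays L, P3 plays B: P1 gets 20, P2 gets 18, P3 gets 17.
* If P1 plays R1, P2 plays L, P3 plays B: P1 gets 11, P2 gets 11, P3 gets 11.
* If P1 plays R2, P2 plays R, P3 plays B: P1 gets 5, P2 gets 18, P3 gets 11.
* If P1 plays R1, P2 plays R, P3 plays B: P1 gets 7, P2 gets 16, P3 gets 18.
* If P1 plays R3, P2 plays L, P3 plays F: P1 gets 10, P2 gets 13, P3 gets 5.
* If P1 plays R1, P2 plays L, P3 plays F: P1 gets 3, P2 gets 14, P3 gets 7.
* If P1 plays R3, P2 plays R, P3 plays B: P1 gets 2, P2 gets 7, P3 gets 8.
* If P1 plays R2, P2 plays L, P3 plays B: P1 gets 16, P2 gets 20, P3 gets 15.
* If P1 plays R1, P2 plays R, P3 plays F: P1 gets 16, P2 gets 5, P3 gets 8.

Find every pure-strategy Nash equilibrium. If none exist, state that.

P1 against (L, F): payoffs 3, 5, 10 → best response R3.
P1 against (L, B): payoffs 11, 16, 20 → best response R3.
P1 against (R, F): payoffs 16, 7, 15 → best response R1.
P1 against (R, B): payoffs 7, 5, 2 → best response R1.
P2 against (R1, F): payoffs 14, 5 → best response L.
P2 against (R1, B): payoffs 11, 16 → best response R.
P2 against (R2, F): payoffs 11, 20 → best response R.
P2 against (R2, B): payoffs 20, 18 → best response L.
P2 against (R3, F): payoffs 13, 17 → best response R.
P2 against (R3, B): payoffs 18, 7 → best response L.
P3 against (R1, L): payoffs 7, 11 → best response B.
P3 against (R1, R): payoffs 8, 18 → best response B.
P3 against (R2, L): payoffs 9, 15 → best response B.
P3 against (R2, R): payoffs 6, 11 → best response B.
P3 against (R3, L): payoffs 5, 17 → best response B.
P3 against (R3, R): payoffs 10, 8 → best response F.
Mutual best responses: (R1, R, B); (R3, L, B).

Pure-strategy Nash equilibria: (R1, R, B) and (R3, L, B)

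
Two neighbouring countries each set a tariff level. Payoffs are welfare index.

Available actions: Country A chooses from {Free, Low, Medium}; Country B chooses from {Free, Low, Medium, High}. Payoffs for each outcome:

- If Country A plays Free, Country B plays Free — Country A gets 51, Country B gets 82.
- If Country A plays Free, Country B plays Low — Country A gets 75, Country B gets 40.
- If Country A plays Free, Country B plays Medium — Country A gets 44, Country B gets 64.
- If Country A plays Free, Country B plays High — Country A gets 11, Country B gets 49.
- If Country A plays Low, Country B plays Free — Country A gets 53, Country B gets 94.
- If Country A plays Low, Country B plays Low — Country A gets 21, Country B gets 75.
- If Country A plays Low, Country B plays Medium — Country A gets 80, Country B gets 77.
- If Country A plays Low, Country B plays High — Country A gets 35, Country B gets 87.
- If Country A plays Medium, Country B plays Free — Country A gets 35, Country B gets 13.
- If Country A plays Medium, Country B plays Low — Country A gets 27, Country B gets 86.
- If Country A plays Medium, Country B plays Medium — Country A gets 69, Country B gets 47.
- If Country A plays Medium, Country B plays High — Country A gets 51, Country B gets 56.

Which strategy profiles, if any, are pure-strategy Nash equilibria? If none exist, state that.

The unique pure-strategy Nash equilibrium is (Low, Free).

Check each profile: it is a Nash equilibrium iff no player can strictly gain by switching unilaterally.
(Free, Free): Country A can switch to Low (51 → 53). Not NE.
(Free, Low): Country B can switch to Free (40 → 82). Not NE.
(Free, Medium): Country A can switch to Low (44 → 80). Not NE.
(Free, High): Country A can switch to Low (11 → 35). Not NE.
(Low, Free): Country A gets 53, best alternative 51; Country B gets 94, best alternative 87. No profitable deviation — NE.
(Low, Low): Country A can switch to Free (21 → 75). Not NE.
(Low, Medium): Country B can switch to Free (77 → 94). Not NE.
(Low, High): Country A can switch to Medium (35 → 51). Not NE.
(Medium, Free): Country A can switch to Free (35 → 51). Not NE.
(The remaining 3 profiles each have a profitable deviation by the same check.)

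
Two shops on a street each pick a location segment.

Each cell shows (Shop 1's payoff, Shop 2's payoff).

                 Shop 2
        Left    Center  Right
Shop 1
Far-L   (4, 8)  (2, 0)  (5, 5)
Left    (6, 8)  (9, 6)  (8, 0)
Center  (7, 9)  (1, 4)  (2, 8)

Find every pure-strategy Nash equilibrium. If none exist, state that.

(Far-L, Left): Shop 1 can switch to Left (4 → 6). Not NE.
(Far-L, Center): Shop 1 can switch to Left (2 → 9). Not NE.
(Far-L, Right): Shop 1 can switch to Left (5 → 8). Not NE.
(Left, Left): Shop 1 can switch to Center (6 → 7). Not NE.
(Left, Center): Shop 2 can switch to Left (6 → 8). Not NE.
(Left, Right): Shop 2 can switch to Left (0 → 8). Not NE.
(Center, Left): Shop 1 gets 7, best alternative 6; Shop 2 gets 9, best alternative 8. No profitable deviation — NE.
(Center, Center): Shop 1 can switch to Far-L (1 → 2). Not NE.
(Center, Right): Shop 1 can switch to Far-L (2 → 5). Not NE.

(Center, Left)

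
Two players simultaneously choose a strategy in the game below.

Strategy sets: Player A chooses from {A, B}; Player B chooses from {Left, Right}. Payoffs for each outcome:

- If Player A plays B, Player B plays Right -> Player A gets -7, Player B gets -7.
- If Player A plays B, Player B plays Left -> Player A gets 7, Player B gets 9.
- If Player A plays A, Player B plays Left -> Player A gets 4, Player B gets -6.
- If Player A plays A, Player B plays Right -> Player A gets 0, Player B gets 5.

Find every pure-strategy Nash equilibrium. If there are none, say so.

For each player, find the best response to each opponent profile; mutual best responses are the pure NE.
Player A against Left: payoffs 4, 7 → best response B.
Player A against Right: payoffs 0, -7 → best response A.
Player B against A: payoffs -6, 5 → best response Right.
Player B against B: payoffs 9, -7 → best response Left.
Mutual best responses: (A, Right); (B, Left).

(A, Right) and (B, Left)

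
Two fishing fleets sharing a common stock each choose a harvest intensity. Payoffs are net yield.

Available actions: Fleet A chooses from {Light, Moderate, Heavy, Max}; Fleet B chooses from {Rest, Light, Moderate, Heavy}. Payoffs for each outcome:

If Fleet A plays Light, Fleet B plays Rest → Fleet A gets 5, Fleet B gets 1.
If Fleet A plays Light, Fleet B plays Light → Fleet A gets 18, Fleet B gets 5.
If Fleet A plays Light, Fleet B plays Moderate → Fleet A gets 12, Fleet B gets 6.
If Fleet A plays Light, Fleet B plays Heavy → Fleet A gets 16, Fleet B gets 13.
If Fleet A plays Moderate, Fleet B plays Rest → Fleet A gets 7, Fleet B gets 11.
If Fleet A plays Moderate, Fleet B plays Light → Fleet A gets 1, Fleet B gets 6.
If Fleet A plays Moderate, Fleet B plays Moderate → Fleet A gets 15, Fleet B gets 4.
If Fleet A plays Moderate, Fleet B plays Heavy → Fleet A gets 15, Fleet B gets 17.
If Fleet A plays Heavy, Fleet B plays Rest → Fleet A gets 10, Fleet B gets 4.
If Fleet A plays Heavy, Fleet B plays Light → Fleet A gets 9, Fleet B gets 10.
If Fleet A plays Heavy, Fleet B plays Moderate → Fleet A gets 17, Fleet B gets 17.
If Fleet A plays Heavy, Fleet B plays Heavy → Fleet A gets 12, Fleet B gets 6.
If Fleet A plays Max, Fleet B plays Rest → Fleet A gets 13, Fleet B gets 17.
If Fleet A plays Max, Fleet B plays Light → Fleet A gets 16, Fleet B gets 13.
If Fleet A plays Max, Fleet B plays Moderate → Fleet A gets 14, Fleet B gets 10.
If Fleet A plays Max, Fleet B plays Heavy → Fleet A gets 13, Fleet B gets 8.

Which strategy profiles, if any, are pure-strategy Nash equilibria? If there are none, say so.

For each player, find the best response to each opponent profile; mutual best responses are the pure NE.
Fleet A against Rest: payoffs 5, 7, 10, 13 → best response Max.
Fleet A against Light: payoffs 18, 1, 9, 16 → best response Light.
Fleet A against Moderate: payoffs 12, 15, 17, 14 → best response Heavy.
Fleet A against Heavy: payoffs 16, 15, 12, 13 → best response Light.
Fleet B against Light: payoffs 1, 5, 6, 13 → best response Heavy.
Fleet B against Moderate: payoffs 11, 6, 4, 17 → best response Heavy.
Fleet B against Heavy: payoffs 4, 10, 17, 6 → best response Moderate.
Fleet B against Max: payoffs 17, 13, 10, 8 → best response Rest.
Mutual best responses: (Light, Heavy); (Heavy, Moderate); (Max, Rest).

(Light, Heavy); (Heavy, Moderate); (Max, Rest)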